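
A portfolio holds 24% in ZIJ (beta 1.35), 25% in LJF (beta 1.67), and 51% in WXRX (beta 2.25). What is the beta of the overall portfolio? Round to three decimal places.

β_P = Σ w_i β_i = 0.24×1.35 + 0.25×1.67 + 0.51×2.25 = 1.8890

1.889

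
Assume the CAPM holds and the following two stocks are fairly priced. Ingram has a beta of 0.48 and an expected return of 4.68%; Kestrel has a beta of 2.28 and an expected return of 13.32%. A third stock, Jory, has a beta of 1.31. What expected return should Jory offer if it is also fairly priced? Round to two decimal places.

8.66%

MRP (SML slope) = (13.32% − 4.68%) / (2.28 − 0.48) = 8.64% / 1.80 = 4.8000%
R_f (intercept) = 4.68% − 0.48 × 4.8000% = 2.3760%
E(R_Jory) = R_f + β × MRP = 2.3760% + 1.31 × 4.8000% = 8.66%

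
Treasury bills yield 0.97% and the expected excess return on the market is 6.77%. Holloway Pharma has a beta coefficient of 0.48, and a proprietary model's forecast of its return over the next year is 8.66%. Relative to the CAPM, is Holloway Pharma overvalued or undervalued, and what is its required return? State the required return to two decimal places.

Undervalued; required return 4.22%

Required return = R_f + β·MRP = 0.97% + 0.48 × 6.77% = 4.22%
Forecast 8.66% > required 4.22% → the stock plots above the SML → undervalued.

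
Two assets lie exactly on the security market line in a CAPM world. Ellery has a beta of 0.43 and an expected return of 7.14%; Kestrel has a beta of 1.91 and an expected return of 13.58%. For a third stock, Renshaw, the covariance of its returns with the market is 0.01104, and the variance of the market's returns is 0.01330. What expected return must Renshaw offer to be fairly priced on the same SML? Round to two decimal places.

8.88%

MRP = (13.58% − 7.14%) / (1.91 − 0.43) = 4.3514%
R_f = 7.14% − 0.43 × 4.3514% = 5.2689%
β_Renshaw = Cov / Var(R_m) = 0.01104 / 0.01330 = 0.8301
E(R_Renshaw) = R_f + β × MRP = 5.2689% + 0.8301 × 4.3514% = 8.88%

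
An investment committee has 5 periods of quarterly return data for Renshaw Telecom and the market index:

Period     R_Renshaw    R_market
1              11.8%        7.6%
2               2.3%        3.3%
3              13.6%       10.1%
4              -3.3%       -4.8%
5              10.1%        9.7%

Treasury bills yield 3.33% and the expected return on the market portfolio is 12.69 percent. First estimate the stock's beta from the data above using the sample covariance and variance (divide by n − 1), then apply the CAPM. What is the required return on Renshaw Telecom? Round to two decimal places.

13.67%

Mean R_i = (11.8 + 2.3 + 13.6 − 3.3 + 10.1) / 5 = 6.9000%
Mean R_m = (7.6 + 3.3 + 10.1 − 4.8 + 9.7) / 5 = 5.1800%
Σ(R_i − R̄_i)(R_m − R̄_m) = 169.7300  ⇒  Cov = 169.7300 / 4 = 42.4325
Σ(R_m − R̄_m)² = 153.6280  ⇒  Var(R_m) = 153.6280 / 4 = 38.4070
β = Cov / Var(R_m) = 42.4325 / 38.4070 = 1.1048
MRP = 12.69% − 3.33% = 9.36%
E(R) = R_f + β × MRP = 3.33% + 1.1048 × 9.36% = 13.67%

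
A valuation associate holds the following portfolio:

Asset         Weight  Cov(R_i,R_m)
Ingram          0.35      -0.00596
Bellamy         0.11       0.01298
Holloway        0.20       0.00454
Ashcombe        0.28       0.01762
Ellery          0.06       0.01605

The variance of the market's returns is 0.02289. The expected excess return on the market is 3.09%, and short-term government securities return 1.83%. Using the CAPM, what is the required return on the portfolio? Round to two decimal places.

2.66%

β_Ingram = -0.00596 / 0.02289 = -0.2604
β_Bellamy = 0.01298 / 0.02289 = 0.5671
β_Holloway = 0.00454 / 0.02289 = 0.1983
β_Ashcombe = 0.01762 / 0.02289 = 0.7698
β_Ellery = 0.01605 / 0.02289 = 0.7012
β_P = Σ w_i β_i = 0.35×-0.2604 + 0.11×0.5671 + 0.20×0.1983 + 0.28×0.7698 + 0.06×0.7012 = 0.2685
E(R_P) = R_f + β_P × MRP = 1.83% + 0.2685 × 3.09% = 2.66%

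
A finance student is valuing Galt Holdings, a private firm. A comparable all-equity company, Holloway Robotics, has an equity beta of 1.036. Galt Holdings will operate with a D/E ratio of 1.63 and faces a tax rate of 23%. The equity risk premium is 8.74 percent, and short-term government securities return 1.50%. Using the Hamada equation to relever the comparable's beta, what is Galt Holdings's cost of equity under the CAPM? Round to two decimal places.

β_L = β_U × [1 + (1 − t)(D/E)] = 1.036 × [1 + (1 − 0.23) × 1.63]
    = 1.036 × [1 + 0.77 × 1.63] = 1.036 × 2.2551 = 2.3363
E(R) = R_f + β_L × MRP = 1.50% + 2.3363 × 8.74% = 21.92%

21.92%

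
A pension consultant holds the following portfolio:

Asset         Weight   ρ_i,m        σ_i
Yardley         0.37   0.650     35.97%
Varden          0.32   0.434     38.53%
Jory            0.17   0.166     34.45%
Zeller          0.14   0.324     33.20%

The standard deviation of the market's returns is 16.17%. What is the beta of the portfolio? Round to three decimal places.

β_Yardley = 0.650 × 35.97% / 16.17% = 1.4459
β_Varden = 0.434 × 38.53% / 16.17% = 1.0341
β_Jory = 0.166 × 34.45% / 16.17% = 0.3537
β_Zeller = 0.324 × 33.20% / 16.17% = 0.6652
β_P = Σ w_i β_i = 0.37×1.4459 + 0.32×1.0341 + 0.17×0.3537 + 0.14×0.6652 = 1.0192

1.019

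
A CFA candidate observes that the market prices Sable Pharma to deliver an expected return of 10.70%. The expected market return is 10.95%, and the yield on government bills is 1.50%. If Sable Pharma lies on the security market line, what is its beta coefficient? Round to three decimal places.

0.974

MRP = 10.95% − 1.50% = 9.45%
β = (E(R) − R_f) / MRP = (10.70% − 1.50%) / 9.45% = 9.20% / 9.45% = 0.974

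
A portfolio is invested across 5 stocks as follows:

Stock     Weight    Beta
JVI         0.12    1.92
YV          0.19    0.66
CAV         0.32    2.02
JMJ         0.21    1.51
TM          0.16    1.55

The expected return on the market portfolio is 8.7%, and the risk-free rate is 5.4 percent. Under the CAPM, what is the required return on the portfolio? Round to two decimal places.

β_P = Σ w_i β_i = 0.12×1.92 + 0.19×0.66 + 0.32×2.02 + 0.21×1.51 + 0.16×1.55 = 1.5673
MRP = 8.7% − 5.4% = 3.30%
E(R_P) = R_f + β_P × MRP = 5.4% + 1.5673 × 3.3% = 10.57%

10.57%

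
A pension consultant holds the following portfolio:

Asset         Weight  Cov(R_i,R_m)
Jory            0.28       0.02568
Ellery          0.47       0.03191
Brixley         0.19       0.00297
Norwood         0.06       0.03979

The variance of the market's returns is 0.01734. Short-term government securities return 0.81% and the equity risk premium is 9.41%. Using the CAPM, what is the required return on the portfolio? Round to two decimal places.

14.45%

β_Jory = 0.02568 / 0.01734 = 1.4810
β_Ellery = 0.03191 / 0.01734 = 1.8403
β_Brixley = 0.00297 / 0.01734 = 0.1713
β_Norwood = 0.03979 / 0.01734 = 2.2947
β_P = Σ w_i β_i = 0.28×1.4810 + 0.47×1.8403 + 0.19×0.1713 + 0.06×2.2947 = 1.4499
E(R_P) = R_f + β_P × MRP = 0.81% + 1.4499 × 9.41% = 14.45%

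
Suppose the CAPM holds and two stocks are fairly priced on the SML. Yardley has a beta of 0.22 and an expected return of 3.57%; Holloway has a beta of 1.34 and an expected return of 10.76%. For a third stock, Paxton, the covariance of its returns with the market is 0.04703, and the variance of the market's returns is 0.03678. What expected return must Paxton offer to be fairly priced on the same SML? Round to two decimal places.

10.37%

MRP = (10.76% − 3.57%) / (1.34 − 0.22) = 6.4196%
R_f = 3.57% − 0.22 × 6.4196% = 2.1577%
β_Paxton = Cov / Var(R_m) = 0.04703 / 0.03678 = 1.2787
E(R_Paxton) = R_f + β × MRP = 2.1577% + 1.2787 × 6.4196% = 10.37%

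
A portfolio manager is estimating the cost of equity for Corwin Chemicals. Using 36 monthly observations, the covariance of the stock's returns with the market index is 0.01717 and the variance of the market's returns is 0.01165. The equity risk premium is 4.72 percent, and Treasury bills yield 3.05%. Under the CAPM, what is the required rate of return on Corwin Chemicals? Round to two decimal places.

10.01%

β = Cov(R_i, R_m) / Var(R_m) = 0.01717 / 0.01165 = 1.4738
E(R) = R_f + β × MRP = 3.05% + 1.4738 × 4.72% = 10.01%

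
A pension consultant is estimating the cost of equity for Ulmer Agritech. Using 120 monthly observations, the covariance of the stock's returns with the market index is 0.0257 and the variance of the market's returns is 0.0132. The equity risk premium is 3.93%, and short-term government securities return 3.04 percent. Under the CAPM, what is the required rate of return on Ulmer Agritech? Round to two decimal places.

10.69%

β = Cov(R_i, R_m) / Var(R_m) = 0.0257 / 0.0132 = 1.9470
E(R) = R_f + β × MRP = 3.04% + 1.9470 × 3.93% = 10.69%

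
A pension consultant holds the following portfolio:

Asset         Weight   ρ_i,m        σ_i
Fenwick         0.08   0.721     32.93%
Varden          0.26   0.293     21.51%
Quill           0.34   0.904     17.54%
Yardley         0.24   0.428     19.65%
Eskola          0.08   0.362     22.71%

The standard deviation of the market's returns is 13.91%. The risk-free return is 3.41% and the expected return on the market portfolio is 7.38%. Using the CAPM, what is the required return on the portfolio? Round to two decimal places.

6.72%

β_Fenwick = 0.721 × 32.93% / 13.91% = 1.7069
β_Varden = 0.293 × 21.51% / 13.91% = 0.4531
β_Quill = 0.904 × 17.54% / 13.91% = 1.1399
β_Yardley = 0.428 × 19.65% / 13.91% = 0.6046
β_Eskola = 0.362 × 22.71% / 13.91% = 0.5910
β_P = Σ w_i β_i = 0.08×1.7069 + 0.26×0.4531 + 0.34×1.1399 + 0.24×0.6046 + 0.08×0.5910 = 0.8343
MRP = 7.38% − 3.41% = 3.97%
E(R_P) = R_f + β_P × MRP = 3.41% + 0.8343 × 3.97% = 6.72%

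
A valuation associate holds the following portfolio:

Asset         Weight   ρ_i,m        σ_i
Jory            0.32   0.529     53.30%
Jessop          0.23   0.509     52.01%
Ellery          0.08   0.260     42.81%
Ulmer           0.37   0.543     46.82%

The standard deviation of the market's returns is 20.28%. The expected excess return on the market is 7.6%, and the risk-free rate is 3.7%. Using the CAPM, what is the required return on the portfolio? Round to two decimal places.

13.22%

β_Jory = 0.529 × 53.30% / 20.28% = 1.3903
β_Jessop = 0.509 × 52.01% / 20.28% = 1.3054
β_Ellery = 0.260 × 42.81% / 20.28% = 0.5488
β_Ulmer = 0.543 × 46.82% / 20.28% = 1.2536
β_P = Σ w_i β_i = 0.32×1.3903 + 0.23×1.3054 + 0.08×0.5488 + 0.37×1.2536 = 1.2529
E(R_P) = R_f + β_P × MRP = 3.7% + 1.2529 × 7.6% = 13.22%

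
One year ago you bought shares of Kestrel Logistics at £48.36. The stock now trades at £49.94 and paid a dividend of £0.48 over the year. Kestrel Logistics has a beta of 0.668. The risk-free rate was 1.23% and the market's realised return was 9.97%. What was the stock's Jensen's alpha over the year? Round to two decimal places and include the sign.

-2.81%

Realised HPR = (P1 + D1 − P0) / P0 = (49.94 + 0.48 − 48.36) / 48.36 = 2.06 / 48.36 = 4.2597%
MRP = 9.97% − 1.23% = 8.74%
CAPM required = R_f + β·MRP = 1.23% + 0.668 × 8.74% = 7.06832%
α = realised − required = 4.2597% − 7.06832% = -2.81%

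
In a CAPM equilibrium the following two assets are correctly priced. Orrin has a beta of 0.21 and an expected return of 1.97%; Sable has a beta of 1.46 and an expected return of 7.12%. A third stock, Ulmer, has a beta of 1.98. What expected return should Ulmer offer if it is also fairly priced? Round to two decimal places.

MRP (SML slope) = (7.12% − 1.97%) / (1.46 − 0.21) = 5.15% / 1.25 = 4.1200%
R_f (intercept) = 1.97% − 0.21 × 4.1200% = 1.1048%
E(R_Ulmer) = R_f + β × MRP = 1.1048% + 1.98 × 4.1200% = 9.26%

9.26%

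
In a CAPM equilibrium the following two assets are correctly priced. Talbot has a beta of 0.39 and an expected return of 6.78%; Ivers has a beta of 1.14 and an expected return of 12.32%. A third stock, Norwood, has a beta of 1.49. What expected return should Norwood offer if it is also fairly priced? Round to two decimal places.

MRP (SML slope) = (12.32% − 6.78%) / (1.14 − 0.39) = 5.54% / 0.75 = 7.3867%
R_f (intercept) = 6.78% − 0.39 × 7.3867% = 3.8992%
E(R_Norwood) = R_f + β × MRP = 3.8992% + 1.49 × 7.3867% = 14.91%

14.91%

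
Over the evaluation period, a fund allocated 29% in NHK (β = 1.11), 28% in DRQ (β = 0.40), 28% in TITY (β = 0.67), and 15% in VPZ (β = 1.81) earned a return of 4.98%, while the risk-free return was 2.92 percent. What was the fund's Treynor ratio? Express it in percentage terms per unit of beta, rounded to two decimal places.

2.31%

β_P = 0.29×1.11 + 0.28×0.40 + 0.28×0.67 + 0.15×1.81 = 0.8930
Treynor = (R_P − R_f) / β_P = (4.98% − 2.92%) / 0.8930 = 2.06% / 0.8930 = 2.31%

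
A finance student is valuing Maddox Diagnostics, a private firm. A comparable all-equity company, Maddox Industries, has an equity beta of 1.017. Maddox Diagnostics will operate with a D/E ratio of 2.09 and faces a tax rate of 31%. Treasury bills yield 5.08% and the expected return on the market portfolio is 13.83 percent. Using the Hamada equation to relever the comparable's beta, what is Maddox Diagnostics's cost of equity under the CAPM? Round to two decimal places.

26.81%

β_L = β_U × [1 + (1 − t)(D/E)] = 1.017 × [1 + (1 − 0.31) × 2.09]
    = 1.017 × [1 + 0.69 × 2.09] = 1.017 × 2.4421 = 2.4836
MRP = 13.83% − 5.08% = 8.75%
E(R) = R_f + β_L × MRP = 5.08% + 2.4836 × 8.75% = 26.81%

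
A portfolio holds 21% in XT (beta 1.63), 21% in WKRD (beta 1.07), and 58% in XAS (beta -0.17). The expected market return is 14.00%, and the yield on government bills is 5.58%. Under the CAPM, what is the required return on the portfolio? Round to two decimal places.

β_P = Σ w_i β_i = 0.21×1.63 + 0.21×1.07 + 0.58×-0.17 = 0.4684
MRP = 14.00% − 5.58% = 8.42%
E(R_P) = R_f + β_P × MRP = 5.58% + 0.4684 × 8.42% = 9.52%

9.52%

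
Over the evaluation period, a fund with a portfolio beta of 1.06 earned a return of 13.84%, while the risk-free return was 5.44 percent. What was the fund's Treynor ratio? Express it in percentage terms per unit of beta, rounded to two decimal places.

Treynor = (R_P − R_f) / β_P = (13.84% − 5.44%) / 1.0600 = 8.40% / 1.0600 = 7.92%

7.92%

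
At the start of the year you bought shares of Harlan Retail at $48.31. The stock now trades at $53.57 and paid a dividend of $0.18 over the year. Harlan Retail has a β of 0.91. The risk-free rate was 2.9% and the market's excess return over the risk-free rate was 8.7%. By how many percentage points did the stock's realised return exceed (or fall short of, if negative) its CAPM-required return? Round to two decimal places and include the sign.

+0.44%

Realised HPR = (P1 + D1 − P0) / P0 = (53.57 + 0.18 − 48.31) / 48.31 = 5.44 / 48.31 = 11.2606%
CAPM required = R_f + β·MRP = 2.9% + 0.91 × 8.7% = 10.8170%
α = realised − required = 11.2606% − 10.8170% = +0.44%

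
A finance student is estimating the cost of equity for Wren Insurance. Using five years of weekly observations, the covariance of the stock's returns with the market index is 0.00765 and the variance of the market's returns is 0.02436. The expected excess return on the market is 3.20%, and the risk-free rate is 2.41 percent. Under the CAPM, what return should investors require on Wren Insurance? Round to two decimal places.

3.41%

β = Cov(R_i, R_m) / Var(R_m) = 0.00765 / 0.02436 = 0.3140
E(R) = R_f + β × MRP = 2.41% + 0.3140 × 3.20% = 3.41%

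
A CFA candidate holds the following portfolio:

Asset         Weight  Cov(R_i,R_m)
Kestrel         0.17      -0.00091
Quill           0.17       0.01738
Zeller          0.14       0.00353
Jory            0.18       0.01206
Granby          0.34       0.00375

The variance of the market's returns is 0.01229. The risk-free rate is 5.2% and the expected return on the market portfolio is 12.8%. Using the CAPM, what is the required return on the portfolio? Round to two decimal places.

9.37%

β_Kestrel = -0.00091 / 0.01229 = -0.0740
β_Quill = 0.01738 / 0.01229 = 1.4142
β_Zeller = 0.00353 / 0.01229 = 0.2872
β_Jory = 0.01206 / 0.01229 = 0.9813
β_Granby = 0.00375 / 0.01229 = 0.3051
β_P = Σ w_i β_i = 0.17×-0.0740 + 0.17×1.4142 + 0.14×0.2872 + 0.18×0.9813 + 0.34×0.3051 = 0.5484
MRP = 12.8% − 5.2% = 7.60%
E(R_P) = R_f + β_P × MRP = 5.2% + 0.5484 × 7.6% = 9.37%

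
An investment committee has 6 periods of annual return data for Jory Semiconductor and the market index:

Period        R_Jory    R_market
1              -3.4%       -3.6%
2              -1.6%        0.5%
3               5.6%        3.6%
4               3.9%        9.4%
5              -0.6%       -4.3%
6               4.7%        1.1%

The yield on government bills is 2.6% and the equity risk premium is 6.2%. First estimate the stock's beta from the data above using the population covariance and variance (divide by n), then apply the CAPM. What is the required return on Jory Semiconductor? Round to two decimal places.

Mean R_i = (-3.4 − 1.6 + 5.6 + 3.9 − 0.6 + 4.7) / 6 = 1.4333%
Mean R_m = (-3.6 + 0.5 + 3.6 + 9.4 − 4.3 + 1.1) / 6 = 1.1167%
Σ(R_i − R̄_i)(R_m − R̄_m) = 66.4067  ⇒  Cov = 66.4067 / 6 = 11.0678
Σ(R_m − R̄_m)² = 126.7483  ⇒  Var(R_m) = 126.7483 / 6 = 21.1247
β = Cov / Var(R_m) = 11.0678 / 21.1247 = 0.5239
E(R) = R_f + β × MRP = 2.6% + 0.5239 × 6.2% = 5.85%

5.85%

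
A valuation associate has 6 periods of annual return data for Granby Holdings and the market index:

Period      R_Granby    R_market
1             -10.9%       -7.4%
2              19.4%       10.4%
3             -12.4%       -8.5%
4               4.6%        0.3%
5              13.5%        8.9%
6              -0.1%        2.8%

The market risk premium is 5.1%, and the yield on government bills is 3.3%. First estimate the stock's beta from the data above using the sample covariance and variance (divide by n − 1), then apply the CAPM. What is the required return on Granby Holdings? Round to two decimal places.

Mean R_i = (-10.9 + 19.4 − 12.4 + 4.6 + 13.5 − 0.1) / 6 = 2.3500%
Mean R_m = (-7.4 + 10.4 − 8.5 + 0.3 + 8.9 + 2.8) / 6 = 1.0833%
Σ(R_i − R̄_i)(R_m − R̄_m) = 493.7950  ⇒  Cov = 493.7950 / 5 = 98.7590
Σ(R_m − R̄_m)² = 315.2683  ⇒  Var(R_m) = 315.2683 / 5 = 63.0537
β = Cov / Var(R_m) = 98.7590 / 63.0537 = 1.5663
E(R) = R_f + β × MRP = 3.3% + 1.5663 × 5.1% = 11.29%

11.29%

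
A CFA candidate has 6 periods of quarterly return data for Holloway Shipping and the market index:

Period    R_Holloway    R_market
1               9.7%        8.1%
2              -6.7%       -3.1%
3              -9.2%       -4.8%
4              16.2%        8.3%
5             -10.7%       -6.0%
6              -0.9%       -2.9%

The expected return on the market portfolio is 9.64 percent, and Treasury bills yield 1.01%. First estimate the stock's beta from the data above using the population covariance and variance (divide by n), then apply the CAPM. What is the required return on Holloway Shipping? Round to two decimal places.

15.07%

Mean R_i = (9.7 − 6.7 − 9.2 + 16.2 − 10.7 − 0.9) / 6 = -0.2667%
Mean R_m = (8.1 − 3.1 − 4.8 + 8.3 − 6.0 − 2.9) / 6 = -0.0667%
Σ(R_i − R̄_i)(R_m − R̄_m) = 344.6633  ⇒  Cov = 344.6633 / 6 = 57.4439
Σ(R_m − R̄_m)² = 211.5333  ⇒  Var(R_m) = 211.5333 / 6 = 35.2556
β = Cov / Var(R_m) = 57.4439 / 35.2556 = 1.6294
MRP = 9.64% − 1.01% = 8.63%
E(R) = R_f + β × MRP = 1.01% + 1.6294 × 8.63% = 15.07%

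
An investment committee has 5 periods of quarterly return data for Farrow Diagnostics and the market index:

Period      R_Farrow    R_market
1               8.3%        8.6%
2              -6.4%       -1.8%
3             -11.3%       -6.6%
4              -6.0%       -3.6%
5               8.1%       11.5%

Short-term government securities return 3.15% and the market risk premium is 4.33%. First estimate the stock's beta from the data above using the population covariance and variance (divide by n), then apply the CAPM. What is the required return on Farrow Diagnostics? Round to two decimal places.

8.01%

Mean R_i = (8.3 − 6.4 − 11.3 − 6.0 + 8.1) / 5 = -1.4600%
Mean R_m = (8.6 − 1.8 − 6.6 − 3.6 + 11.5) / 5 = 1.6200%
Σ(R_i − R̄_i)(R_m − R̄_m) = 284.0560  ⇒  Cov = 284.0560 / 5 = 56.8112
Σ(R_m − R̄_m)² = 252.8480  ⇒  Var(R_m) = 252.8480 / 5 = 50.5696
β = Cov / Var(R_m) = 56.8112 / 50.5696 = 1.1234
E(R) = R_f + β × MRP = 3.15% + 1.1234 × 4.33% = 8.01%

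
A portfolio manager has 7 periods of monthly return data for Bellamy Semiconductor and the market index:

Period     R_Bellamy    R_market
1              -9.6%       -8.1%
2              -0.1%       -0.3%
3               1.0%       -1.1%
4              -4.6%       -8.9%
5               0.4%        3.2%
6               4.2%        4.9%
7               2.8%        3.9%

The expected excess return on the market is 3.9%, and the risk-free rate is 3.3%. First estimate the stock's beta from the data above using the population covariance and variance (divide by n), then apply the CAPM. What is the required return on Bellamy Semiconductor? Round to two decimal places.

Mean R_i = (-9.6 − 0.1 + 1.0 − 4.6 + 0.4 + 4.2 + 2.8) / 7 = -0.8429%
Mean R_m = (-8.1 − 0.3 − 1.1 − 8.9 + 3.2 + 4.9 + 3.9) / 7 = -0.9143%
Σ(R_i − R̄_i)(R_m − R̄_m) = 145.0157  ⇒  Cov = 145.0157 / 7 = 20.7165
Σ(R_m − R̄_m)² = 189.7286  ⇒  Var(R_m) = 189.7286 / 7 = 27.1041
β = Cov / Var(R_m) = 20.7165 / 27.1041 = 0.7643
E(R) = R_f + β × MRP = 3.3% + 0.7643 × 3.9% = 6.28%

6.28%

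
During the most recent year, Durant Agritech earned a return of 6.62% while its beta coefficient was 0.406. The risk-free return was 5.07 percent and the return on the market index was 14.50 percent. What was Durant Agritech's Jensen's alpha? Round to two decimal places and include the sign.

-2.28%

Market excess return = 14.50% − 5.07% = 9.43%
CAPM benchmark = R_f + β(R_m − R_f) = 5.07% + 0.406 × 9.43% = 8.89858%
α = actual − benchmark = 6.62% − 8.89858% = -2.28%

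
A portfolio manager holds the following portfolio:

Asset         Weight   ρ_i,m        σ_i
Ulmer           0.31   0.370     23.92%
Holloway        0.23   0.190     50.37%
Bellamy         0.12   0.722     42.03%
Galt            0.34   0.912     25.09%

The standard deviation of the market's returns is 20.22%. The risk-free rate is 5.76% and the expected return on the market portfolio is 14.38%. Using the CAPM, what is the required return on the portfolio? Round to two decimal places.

β_Ulmer = 0.370 × 23.92% / 20.22% = 0.4377
β_Holloway = 0.190 × 50.37% / 20.22% = 0.4733
β_Bellamy = 0.722 × 42.03% / 20.22% = 1.5008
β_Galt = 0.912 × 25.09% / 20.22% = 1.1317
β_P = Σ w_i β_i = 0.31×0.4377 + 0.23×0.4733 + 0.12×1.5008 + 0.34×1.1317 = 0.8094
MRP = 14.38% − 5.76% = 8.62%
E(R_P) = R_f + β_P × MRP = 5.76% + 0.8094 × 8.62% = 12.74%

12.74%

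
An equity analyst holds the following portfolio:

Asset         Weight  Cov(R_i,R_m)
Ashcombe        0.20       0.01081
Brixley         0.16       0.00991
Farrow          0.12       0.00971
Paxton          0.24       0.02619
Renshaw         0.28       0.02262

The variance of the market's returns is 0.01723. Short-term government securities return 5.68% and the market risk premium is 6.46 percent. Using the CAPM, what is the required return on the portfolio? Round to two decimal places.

12.25%

β_Ashcombe = 0.01081 / 0.01723 = 0.6274
β_Brixley = 0.00991 / 0.01723 = 0.5752
β_Farrow = 0.00971 / 0.01723 = 0.5636
β_Paxton = 0.02619 / 0.01723 = 1.5200
β_Renshaw = 0.02262 / 0.01723 = 1.3128
β_P = Σ w_i β_i = 0.20×0.6274 + 0.16×0.5752 + 0.12×0.5636 + 0.24×1.5200 + 0.28×1.3128 = 1.0175
E(R_P) = R_f + β_P × MRP = 5.68% + 1.0175 × 6.46% = 12.25%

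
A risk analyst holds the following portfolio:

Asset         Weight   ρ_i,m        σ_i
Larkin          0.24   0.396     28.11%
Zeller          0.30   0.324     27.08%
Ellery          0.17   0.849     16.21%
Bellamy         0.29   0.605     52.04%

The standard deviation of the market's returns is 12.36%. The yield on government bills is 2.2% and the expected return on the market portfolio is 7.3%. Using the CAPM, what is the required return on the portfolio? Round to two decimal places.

9.12%

β_Larkin = 0.396 × 28.11% / 12.36% = 0.9006
β_Zeller = 0.324 × 27.08% / 12.36% = 0.7099
β_Ellery = 0.849 × 16.21% / 12.36% = 1.1135
β_Bellamy = 0.605 × 52.04% / 12.36% = 2.5473
β_P = Σ w_i β_i = 0.24×0.9006 + 0.30×0.7099 + 0.17×1.1135 + 0.29×2.5473 = 1.3571
MRP = 7.3% − 2.2% = 5.10%
E(R_P) = R_f + β_P × MRP = 2.2% + 1.3571 × 5.1% = 9.12%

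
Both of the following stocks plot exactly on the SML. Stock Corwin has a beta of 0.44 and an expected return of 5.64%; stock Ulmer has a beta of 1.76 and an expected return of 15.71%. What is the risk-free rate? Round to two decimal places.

Both satisfy E(R) = R_f + β·MRP, so the slope of the SML is
MRP = (15.71% − 5.64%) / (1.76 − 0.44) = 10.07% / 1.32 = 7.6288%
R_f = E(R_Corwin) − β_Corwin·MRP = 5.64% − 0.44 × 7.6288% = 2.2833%

2.28%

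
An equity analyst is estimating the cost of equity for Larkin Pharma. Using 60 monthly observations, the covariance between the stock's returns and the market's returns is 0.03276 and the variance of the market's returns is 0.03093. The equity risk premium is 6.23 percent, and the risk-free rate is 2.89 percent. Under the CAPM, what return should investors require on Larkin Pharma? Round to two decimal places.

9.49%

β = Cov(R_i, R_m) / Var(R_m) = 0.03276 / 0.03093 = 1.0592
E(R) = R_f + β × MRP = 2.89% + 1.0592 × 6.23% = 9.49%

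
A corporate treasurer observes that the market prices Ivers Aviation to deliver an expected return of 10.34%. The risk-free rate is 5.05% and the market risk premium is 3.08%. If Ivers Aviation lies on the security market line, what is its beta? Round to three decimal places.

β = (E(R) − R_f) / MRP = (10.34% − 5.05%) / 3.08% = 5.29% / 3.08% = 1.718

1.718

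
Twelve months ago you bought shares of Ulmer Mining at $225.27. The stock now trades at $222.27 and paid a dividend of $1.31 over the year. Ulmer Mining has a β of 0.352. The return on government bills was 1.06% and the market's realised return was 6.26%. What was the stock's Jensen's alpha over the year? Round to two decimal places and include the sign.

-3.64%

Realised HPR = (P1 + D1 − P0) / P0 = (222.27 + 1.31 − 225.27) / 225.27 = -1.69 / 225.27 = -0.7502%
MRP = 6.26% − 1.06% = 5.20%
CAPM required = R_f + β·MRP = 1.06% + 0.352 × 5.20% = 2.89040%
α = realised − required = -0.7502% − 2.89040% = -3.64%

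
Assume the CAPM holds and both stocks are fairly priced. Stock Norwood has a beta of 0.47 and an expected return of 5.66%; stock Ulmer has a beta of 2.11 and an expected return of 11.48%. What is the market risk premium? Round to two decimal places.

Both satisfy E(R) = R_f + β·MRP, so the slope of the SML is
MRP = (11.48% − 5.66%) / (2.11 − 0.47) = 5.82% / 1.64 = 3.5488%

3.55%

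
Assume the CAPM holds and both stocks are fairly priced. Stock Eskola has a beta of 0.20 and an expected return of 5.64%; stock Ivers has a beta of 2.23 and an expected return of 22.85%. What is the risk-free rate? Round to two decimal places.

Both satisfy E(R) = R_f + β·MRP, so the slope of the SML is
MRP = (22.85% − 5.64%) / (2.23 − 0.20) = 17.21% / 2.03 = 8.4778%
R_f = E(R_Eskola) − β_Eskola·MRP = 5.64% − 0.20 × 8.4778% = 3.9444%

3.94%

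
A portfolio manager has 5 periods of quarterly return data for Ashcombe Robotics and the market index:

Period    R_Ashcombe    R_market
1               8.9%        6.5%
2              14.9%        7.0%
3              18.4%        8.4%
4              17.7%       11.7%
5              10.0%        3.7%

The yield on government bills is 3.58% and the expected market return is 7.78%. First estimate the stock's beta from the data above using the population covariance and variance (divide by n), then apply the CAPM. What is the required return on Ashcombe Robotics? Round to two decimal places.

8.42%

Mean R_i = (8.9 + 14.9 + 18.4 + 17.7 + 10.0) / 5 = 13.9800%
Mean R_m = (6.5 + 7.0 + 8.4 + 11.7 + 3.7) / 5 = 7.4600%
Σ(R_i − R̄_i)(R_m − R̄_m) = 39.3460  ⇒  Cov = 39.3460 / 5 = 7.8692
Σ(R_m − R̄_m)² = 34.1320  ⇒  Var(R_m) = 34.1320 / 5 = 6.8264
β = Cov / Var(R_m) = 7.8692 / 6.8264 = 1.1528
MRP = 7.78% − 3.58% = 4.20%
E(R) = R_f + β × MRP = 3.58% + 1.1528 × 4.20% = 8.42%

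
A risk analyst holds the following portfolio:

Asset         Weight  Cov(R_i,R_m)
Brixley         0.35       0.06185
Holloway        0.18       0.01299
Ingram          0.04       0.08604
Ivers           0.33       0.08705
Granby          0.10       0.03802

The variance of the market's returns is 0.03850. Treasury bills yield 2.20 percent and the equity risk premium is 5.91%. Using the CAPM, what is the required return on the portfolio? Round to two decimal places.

β_Brixley = 0.06185 / 0.03850 = 1.6065
β_Holloway = 0.01299 / 0.03850 = 0.3374
β_Ingram = 0.08604 / 0.03850 = 2.2348
β_Ivers = 0.08705 / 0.03850 = 2.2610
β_Granby = 0.03802 / 0.03850 = 0.9875
β_P = Σ w_i β_i = 0.35×1.6065 + 0.18×0.3374 + 0.04×2.2348 + 0.33×2.2610 + 0.10×0.9875 = 1.5573
E(R_P) = R_f + β_P × MRP = 2.20% + 1.5573 × 5.91% = 11.40%

11.40%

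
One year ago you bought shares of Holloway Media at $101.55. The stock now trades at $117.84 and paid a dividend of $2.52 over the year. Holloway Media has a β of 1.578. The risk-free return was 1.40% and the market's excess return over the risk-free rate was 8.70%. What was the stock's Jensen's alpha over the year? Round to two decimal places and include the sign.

Realised HPR = (P1 + D1 − P0) / P0 = (117.84 + 2.52 − 101.55) / 101.55 = 18.81 / 101.55 = 18.5229%
CAPM required = R_f + β·MRP = 1.40% + 1.578 × 8.70% = 15.12860%
α = realised − required = 18.5229% − 15.12860% = +3.39%

+3.39%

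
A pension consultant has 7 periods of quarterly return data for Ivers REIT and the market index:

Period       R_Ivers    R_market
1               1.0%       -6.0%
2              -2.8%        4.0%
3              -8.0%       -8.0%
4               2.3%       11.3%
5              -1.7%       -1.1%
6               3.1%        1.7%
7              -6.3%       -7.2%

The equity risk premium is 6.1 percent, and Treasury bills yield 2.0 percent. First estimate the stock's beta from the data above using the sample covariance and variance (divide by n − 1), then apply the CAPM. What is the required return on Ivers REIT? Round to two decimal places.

Mean R_i = (1.0 − 2.8 − 8.0 + 2.3 − 1.7 + 3.1 − 6.3) / 7 = -1.7714%
Mean R_m = (-6.0 + 4.0 − 8.0 + 11.3 − 1.1 + 1.7 − 7.2) / 7 = -0.7571%
Σ(R_i − R̄_i)(R_m − R̄_m) = 115.9014  ⇒  Cov = 115.9014 / 6 = 19.3169
Σ(R_m − R̄_m)² = 295.6171  ⇒  Var(R_m) = 295.6171 / 6 = 49.2695
β = Cov / Var(R_m) = 19.3169 / 49.2695 = 0.3921
E(R) = R_f + β × MRP = 2.0% + 0.3921 × 6.1% = 4.39%

4.39%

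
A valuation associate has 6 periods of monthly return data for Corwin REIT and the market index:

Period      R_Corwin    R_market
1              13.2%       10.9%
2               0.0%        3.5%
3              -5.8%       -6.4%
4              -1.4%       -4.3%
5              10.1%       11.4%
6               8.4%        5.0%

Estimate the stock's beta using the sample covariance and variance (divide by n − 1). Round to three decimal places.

Mean R_i = (13.2 + 0.0 − 5.8 − 1.4 + 10.1 + 8.4) / 6 = 4.0833%
Mean R_m = (10.9 + 3.5 − 6.4 − 4.3 + 11.4 + 5.0) / 6 = 3.3500%
Σ(R_i − R̄_i)(R_m − R̄_m) = 262.0850  ⇒  Cov = 262.0850 / 5 = 52.4170
Σ(R_m − R̄_m)² = 278.1350  ⇒  Var(R_m) = 278.1350 / 5 = 55.6270
β = Cov / Var(R_m) = 52.4170 / 55.6270 = 0.9423

0.942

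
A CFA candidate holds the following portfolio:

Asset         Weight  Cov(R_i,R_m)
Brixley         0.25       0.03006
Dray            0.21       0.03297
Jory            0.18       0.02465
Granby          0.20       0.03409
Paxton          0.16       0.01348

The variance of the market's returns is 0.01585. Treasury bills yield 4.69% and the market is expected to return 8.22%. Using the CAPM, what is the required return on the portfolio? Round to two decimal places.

10.89%

β_Brixley = 0.03006 / 0.01585 = 1.8965
β_Dray = 0.03297 / 0.01585 = 2.0801
β_Jory = 0.02465 / 0.01585 = 1.5552
β_Granby = 0.03409 / 0.01585 = 2.1508
β_Paxton = 0.01348 / 0.01585 = 0.8505
β_P = Σ w_i β_i = 0.25×1.8965 + 0.21×2.0801 + 0.18×1.5552 + 0.20×2.1508 + 0.16×0.8505 = 1.7571
MRP = 8.22% − 4.69% = 3.53%
E(R_P) = R_f + β_P × MRP = 4.69% + 1.7571 × 3.53% = 10.89%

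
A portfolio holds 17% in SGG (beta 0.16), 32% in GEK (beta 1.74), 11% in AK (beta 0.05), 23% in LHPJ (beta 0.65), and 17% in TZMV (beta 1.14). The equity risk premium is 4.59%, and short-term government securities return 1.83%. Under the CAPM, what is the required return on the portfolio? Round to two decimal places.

6.11%

β_P = Σ w_i β_i = 0.17×0.16 + 0.32×1.74 + 0.11×0.05 + 0.23×0.65 + 0.17×1.14 = 0.9328
E(R_P) = R_f + β_P × MRP = 1.83% + 0.9328 × 4.59% = 6.11%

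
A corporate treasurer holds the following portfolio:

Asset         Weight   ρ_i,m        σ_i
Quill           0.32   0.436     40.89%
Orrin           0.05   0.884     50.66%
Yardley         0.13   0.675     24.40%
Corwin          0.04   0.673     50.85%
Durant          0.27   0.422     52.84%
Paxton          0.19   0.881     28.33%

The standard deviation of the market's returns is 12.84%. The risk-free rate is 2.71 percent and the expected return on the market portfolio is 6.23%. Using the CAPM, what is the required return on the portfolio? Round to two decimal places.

β_Quill = 0.436 × 40.89% / 12.84% = 1.3885
β_Orrin = 0.884 × 50.66% / 12.84% = 3.4878
β_Yardley = 0.675 × 24.40% / 12.84% = 1.2827
β_Corwin = 0.673 × 50.85% / 12.84% = 2.6653
β_Durant = 0.422 × 52.84% / 12.84% = 1.7366
β_Paxton = 0.881 × 28.33% / 12.84% = 1.9438
β_P = Σ w_i β_i = 0.32×1.3885 + 0.05×3.4878 + 0.13×1.2827 + 0.04×2.6653 + 0.27×1.7366 + 0.19×1.9438 = 1.7303
MRP = 6.23% − 2.71% = 3.52%
E(R_P) = R_f + β_P × MRP = 2.71% + 1.7303 × 3.52% = 8.80%

8.80%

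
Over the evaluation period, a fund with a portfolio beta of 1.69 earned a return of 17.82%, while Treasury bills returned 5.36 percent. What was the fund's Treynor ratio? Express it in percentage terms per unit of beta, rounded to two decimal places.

7.37%

Treynor = (R_P − R_f) / β_P = (17.82% − 5.36%) / 1.6900 = 12.46% / 1.6900 = 7.37%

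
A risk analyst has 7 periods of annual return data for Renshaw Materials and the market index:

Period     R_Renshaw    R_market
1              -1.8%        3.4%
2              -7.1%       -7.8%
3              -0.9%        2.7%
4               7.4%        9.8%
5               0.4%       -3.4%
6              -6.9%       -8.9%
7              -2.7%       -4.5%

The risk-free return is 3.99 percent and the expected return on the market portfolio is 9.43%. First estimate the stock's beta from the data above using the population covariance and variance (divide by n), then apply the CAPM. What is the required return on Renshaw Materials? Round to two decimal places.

Mean R_i = (-1.8 − 7.1 − 0.9 + 7.4 + 0.4 − 6.9 − 2.7) / 7 = -1.6571%
Mean R_m = (3.4 − 7.8 + 2.7 + 9.8 − 3.4 − 8.9 − 4.5) / 7 = -1.2429%
Σ(R_i − R̄_i)(R_m − R̄_m) = 177.1329  ⇒  Cov = 177.1329 / 7 = 25.3047
Σ(R_m − R̄_m)² = 275.9371  ⇒  Var(R_m) = 275.9371 / 7 = 39.4196
β = Cov / Var(R_m) = 25.3047 / 39.4196 = 0.6419
MRP = 9.43% − 3.99% = 5.44%
E(R) = R_f + β × MRP = 3.99% + 0.6419 × 5.44% = 7.48%

7.48%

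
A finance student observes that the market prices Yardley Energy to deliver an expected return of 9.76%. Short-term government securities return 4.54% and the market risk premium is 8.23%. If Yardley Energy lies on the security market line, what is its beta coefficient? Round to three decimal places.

0.634

β = (E(R) − R_f) / MRP = (9.76% − 4.54%) / 8.23% = 5.22% / 8.23% = 0.634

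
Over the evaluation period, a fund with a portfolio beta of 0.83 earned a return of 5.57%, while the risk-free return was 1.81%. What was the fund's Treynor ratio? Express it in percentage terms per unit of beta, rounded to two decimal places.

Treynor = (R_P − R_f) / β_P = (5.57% − 1.81%) / 0.8300 = 3.76% / 0.8300 = 4.53%

4.53%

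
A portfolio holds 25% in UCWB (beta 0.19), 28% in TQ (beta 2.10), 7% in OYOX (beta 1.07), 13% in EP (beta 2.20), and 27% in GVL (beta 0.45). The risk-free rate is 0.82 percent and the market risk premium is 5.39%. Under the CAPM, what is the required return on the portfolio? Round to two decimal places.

β_P = Σ w_i β_i = 0.25×0.19 + 0.28×2.10 + 0.07×1.07 + 0.13×2.20 + 0.27×0.45 = 1.1179
E(R_P) = R_f + β_P × MRP = 0.82% + 1.1179 × 5.39% = 6.85%

6.85%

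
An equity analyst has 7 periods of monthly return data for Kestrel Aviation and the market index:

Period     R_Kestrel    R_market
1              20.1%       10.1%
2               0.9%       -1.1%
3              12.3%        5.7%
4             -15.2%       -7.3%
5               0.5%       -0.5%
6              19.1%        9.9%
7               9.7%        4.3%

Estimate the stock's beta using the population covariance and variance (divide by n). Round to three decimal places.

Mean R_i = (20.1 + 0.9 + 12.3 − 15.2 + 0.5 + 19.1 + 9.7) / 7 = 6.7714%
Mean R_m = (10.1 − 1.1 + 5.7 − 7.3 − 0.5 + 9.9 + 4.3) / 7 = 3.0143%
Σ(R_i − R̄_i)(R_m − R̄_m) = 470.7629  ⇒  Cov = 470.7629 / 7 = 67.2518
Σ(R_m − R̄_m)² = 242.1486  ⇒  Var(R_m) = 242.1486 / 7 = 34.5927
β = Cov / Var(R_m) = 67.2518 / 34.5927 = 1.9441

1.944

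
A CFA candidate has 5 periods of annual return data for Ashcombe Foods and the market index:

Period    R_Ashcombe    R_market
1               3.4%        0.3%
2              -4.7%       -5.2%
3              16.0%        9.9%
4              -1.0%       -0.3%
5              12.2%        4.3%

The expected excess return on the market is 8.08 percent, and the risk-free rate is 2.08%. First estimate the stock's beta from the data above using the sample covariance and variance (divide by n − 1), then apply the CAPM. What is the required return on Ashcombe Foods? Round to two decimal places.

Mean R_i = (3.4 − 4.7 + 16.0 − 1.0 + 12.2) / 5 = 5.1800%
Mean R_m = (0.3 − 5.2 + 9.9 − 0.3 + 4.3) / 5 = 1.8000%
Σ(R_i − R̄_i)(R_m − R̄_m) = 190.0000  ⇒  Cov = 190.0000 / 4 = 47.5000
Σ(R_m − R̄_m)² = 127.5200  ⇒  Var(R_m) = 127.5200 / 4 = 31.8800
β = Cov / Var(R_m) = 47.5000 / 31.8800 = 1.4900
E(R) = R_f + β × MRP = 2.08% + 1.4900 × 8.08% = 14.12%

14.12%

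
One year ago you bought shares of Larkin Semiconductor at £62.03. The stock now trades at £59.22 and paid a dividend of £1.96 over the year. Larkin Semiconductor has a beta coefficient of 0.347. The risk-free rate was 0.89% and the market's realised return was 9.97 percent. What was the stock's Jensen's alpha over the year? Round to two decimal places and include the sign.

Realised HPR = (P1 + D1 − P0) / P0 = (59.22 + 1.96 − 62.03) / 62.03 = -0.85 / 62.03 = -1.3703%
MRP = 9.97% − 0.89% = 9.08%
CAPM required = R_f + β·MRP = 0.89% + 0.347 × 9.08% = 4.04076%
α = realised − required = -1.3703% − 4.04076% = -5.41%

-5.41%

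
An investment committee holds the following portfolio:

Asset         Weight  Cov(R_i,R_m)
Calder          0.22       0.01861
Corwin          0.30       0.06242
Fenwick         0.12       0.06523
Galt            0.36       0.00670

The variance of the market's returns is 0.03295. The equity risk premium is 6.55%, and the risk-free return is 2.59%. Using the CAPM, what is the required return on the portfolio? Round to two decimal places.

9.16%

β_Calder = 0.01861 / 0.03295 = 0.5648
β_Corwin = 0.06242 / 0.03295 = 1.8944
β_Fenwick = 0.06523 / 0.03295 = 1.9797
β_Galt = 0.00670 / 0.03295 = 0.2033
β_P = Σ w_i β_i = 0.22×0.5648 + 0.30×1.8944 + 0.12×1.9797 + 0.36×0.2033 = 1.0033
E(R_P) = R_f + β_P × MRP = 2.59% + 1.0033 × 6.55% = 9.16%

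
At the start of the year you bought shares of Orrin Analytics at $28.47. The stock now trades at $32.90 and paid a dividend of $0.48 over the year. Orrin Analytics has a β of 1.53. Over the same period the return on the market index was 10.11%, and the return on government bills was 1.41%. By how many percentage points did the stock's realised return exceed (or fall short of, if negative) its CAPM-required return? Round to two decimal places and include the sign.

+2.53%

Realised HPR = (P1 + D1 − P0) / P0 = (32.90 + 0.48 − 28.47) / 28.47 = 4.91 / 28.47 = 17.2462%
MRP = 10.11% − 1.41% = 8.70%
CAPM required = R_f + β·MRP = 1.41% + 1.53 × 8.70% = 14.7210%
α = realised − required = 17.2462% − 14.7210% = +2.53%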